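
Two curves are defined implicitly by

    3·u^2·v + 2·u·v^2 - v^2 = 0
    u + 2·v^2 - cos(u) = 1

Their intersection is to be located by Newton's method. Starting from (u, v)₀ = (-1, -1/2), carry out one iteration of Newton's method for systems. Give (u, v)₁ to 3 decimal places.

(1.106, -1.353)

At (-1, -1/2): F = (-2.250, -2.04030).
Jacobian J = [[6·u·v + 2·v^2, 3·u^2 + 4·u·v - 2·v], [sin(u) + 1, 4·v]].
At the point, J = [[3.500, 6.000], [0.15853, -2.000]] (det J = -7.95117).
Solving J·Δ = −F gives Δ = (2.106, -0.853).
Then the next iterate is (u, v)₁ = (1.106, -1.353).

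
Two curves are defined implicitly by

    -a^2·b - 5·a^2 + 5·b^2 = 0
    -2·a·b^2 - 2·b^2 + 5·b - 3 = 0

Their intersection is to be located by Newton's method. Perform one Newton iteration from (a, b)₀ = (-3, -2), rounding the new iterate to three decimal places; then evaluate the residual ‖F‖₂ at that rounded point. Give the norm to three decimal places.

0.443

At (-3, -2): F = (-7.000, 3.000).
Jacobian J = [[-2·a·b - 10·a, -a^2 + 10·b], [-2·b^2, -4·a·b - 4·b + 5]].
At the point, J = [[18.000, -29.000], [-8.000, -11.000]] (det J = -430.000).
Solving J·Δ = −F gives Δ = (0.381, -0.005).
Then the next iterate is (a, b)₁ = (-2.619, -2.005).
Re-evaluating at (-2.619, -2.005): F = (-0.44306, -0.00816), so ‖F‖₂ = 0.443.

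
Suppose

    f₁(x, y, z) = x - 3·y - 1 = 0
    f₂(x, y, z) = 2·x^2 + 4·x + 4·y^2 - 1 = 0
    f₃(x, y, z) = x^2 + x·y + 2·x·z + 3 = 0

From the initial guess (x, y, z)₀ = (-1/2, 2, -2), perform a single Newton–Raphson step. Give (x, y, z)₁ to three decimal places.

(3.114, 0.705, -7.943)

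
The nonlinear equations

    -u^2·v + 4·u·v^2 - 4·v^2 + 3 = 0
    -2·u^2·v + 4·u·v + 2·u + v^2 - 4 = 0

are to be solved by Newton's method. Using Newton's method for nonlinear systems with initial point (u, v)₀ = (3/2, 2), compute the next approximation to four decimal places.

At (3/2, 2): F = (6.5000, 6.0000).
Jacobian J = [[-2·u·v + 4·v^2, -u^2 + 8·u·v - 8·v], [-4·u·v + 4·v + 2, -2·u^2 + 4·u + 2·v]].
At the point, J = [[10.0000, 5.7500], [-2.0000, 5.5000]] (det J = 66.5000).
Solving J·Δ = −F gives Δ = (-0.0188, -1.0977).
Then the next iterate is (u, v)₁ = (1.4812, 0.9023).

(1.4812, 0.9023)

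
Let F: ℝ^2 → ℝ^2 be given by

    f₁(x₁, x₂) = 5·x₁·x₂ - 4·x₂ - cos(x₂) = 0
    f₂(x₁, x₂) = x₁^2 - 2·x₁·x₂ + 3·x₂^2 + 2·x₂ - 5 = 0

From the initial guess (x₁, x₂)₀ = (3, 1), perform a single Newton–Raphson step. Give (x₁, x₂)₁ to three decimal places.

(2.609, 0.282)

At (3, 1): F = (10.45970, 3.000).
Jacobian J = [[5·x₂, 5·x₁ + sin(x₂) - 4], [2·x₁ - 2·x₂, -2·x₁ + 6·x₂ + 2]].
At the point, J = [[5.000, 11.84147], [4.000, 2.000]] (det J = -37.36588).
Solving J·Δ = −F gives Δ = (-0.391, -0.718).
Then the next iterate is (x₁, x₂)₁ = (2.609, 0.282).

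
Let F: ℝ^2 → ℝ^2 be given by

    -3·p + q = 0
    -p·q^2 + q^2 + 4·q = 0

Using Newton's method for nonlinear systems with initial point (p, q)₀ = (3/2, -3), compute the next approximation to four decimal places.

At (3/2, -3): F = (-7.5000, -16.5000).
Jacobian J = [[-3, 1], [-q^2, -2·p·q + 2·q + 4]].
At the point, J = [[-3.0000, 1.0000], [-9.0000, 7.0000]] (det J = -12.0000).
Solving J·Δ = −F gives Δ = (-3.0000, -1.5000).
Then the next iterate is (p, q)₁ = (-1.5000, -4.5000).

(-1.5000, -4.5000)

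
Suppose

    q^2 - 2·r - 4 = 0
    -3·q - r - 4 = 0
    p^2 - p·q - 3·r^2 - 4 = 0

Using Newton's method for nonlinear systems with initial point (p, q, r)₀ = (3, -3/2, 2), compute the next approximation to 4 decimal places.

(-3.1000, -0.5833, -2.2500)

At (3, -3/2, 2): F = (-5.7500, -1.5000, -2.5000).
Jacobian J = [[0, 2·q, -2], [0, -3, -1], [2·p - q, -p, -6·r]].
At the point, J = [[0.0000, -3.0000, -2.0000], [0.0000, -3.0000, -1.0000], [7.5000, -3.0000, -12.0000]] (det J = -22.5000).
Solving J·Δ = −F gives Δ = (-6.1000, 0.9167, -4.2500).
Then the next iterate is (p, q, r)₁ = (-3.1000, -0.5833, -2.2500).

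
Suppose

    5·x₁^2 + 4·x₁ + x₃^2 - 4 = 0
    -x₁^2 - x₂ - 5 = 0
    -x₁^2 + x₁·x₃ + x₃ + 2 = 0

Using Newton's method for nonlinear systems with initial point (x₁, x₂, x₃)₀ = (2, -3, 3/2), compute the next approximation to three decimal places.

(1.104, -5.415, -0.080)

At (2, -3, 3/2): F = (26.250, -6.000, 2.500).
Jacobian J = [[10·x₁ + 4, 0, 2·x₃], [-2·x₁, -1, 0], [-2·x₁ + x₃, 0, x₁ + 1]].
At the point, J = [[24.000, 0.000, 3.000], [-4.000, -1.000, 0.000], [-2.500, 0.000, 3.000]] (det J = -79.500).
Solving J·Δ = −F gives Δ = (-0.896, -2.415, -1.580).
Then the next iterate is (x₁, x₂, x₃)₁ = (1.104, -5.415, -0.080).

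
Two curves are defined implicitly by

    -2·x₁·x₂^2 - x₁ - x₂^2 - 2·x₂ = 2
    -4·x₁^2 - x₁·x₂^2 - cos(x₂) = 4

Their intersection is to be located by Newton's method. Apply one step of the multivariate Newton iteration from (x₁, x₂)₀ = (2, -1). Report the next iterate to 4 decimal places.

(0.7495, -0.5939)

At (2, -1): F = (-7.0000, -22.540302).
Jacobian J = [[-2·x₂^2 - 1, -4·x₁·x₂ - 2·x₂ - 2], [-8·x₁ - x₂^2, -2·x₁·x₂ + sin(x₂)]].
At the point, J = [[-3.0000, 8.0000], [-17.0000, 3.158529]] (det J = 126.524413).
Solving J·Δ = −F gives Δ = (-1.2505, 0.4061).
Then the next iterate is (x₁, x₂)₁ = (0.7495, -0.5939).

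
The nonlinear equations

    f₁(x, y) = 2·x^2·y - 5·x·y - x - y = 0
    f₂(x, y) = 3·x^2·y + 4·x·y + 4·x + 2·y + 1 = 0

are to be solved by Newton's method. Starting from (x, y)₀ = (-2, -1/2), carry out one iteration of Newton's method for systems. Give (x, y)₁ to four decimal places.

At (-2, -1/2): F = (-6.5000, -10.0000).
Jacobian J = [[4·x·y - 5·y - 1, 2·x^2 - 5·x - 1], [6·x·y + 4·y + 4, 3·x^2 + 4·x + 2]].
At the point, J = [[5.5000, 17.0000], [8.0000, 6.0000]] (det J = -103.0000).
Solving J·Δ = −F gives Δ = (1.2718, -0.0291).
Then the next iterate is (x, y)₁ = (-0.7282, -0.5291).

(-0.7282, -0.5291)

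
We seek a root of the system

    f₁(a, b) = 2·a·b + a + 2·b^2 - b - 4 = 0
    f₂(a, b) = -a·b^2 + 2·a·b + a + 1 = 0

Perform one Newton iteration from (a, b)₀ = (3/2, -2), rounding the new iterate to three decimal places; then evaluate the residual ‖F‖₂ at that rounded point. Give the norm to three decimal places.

At (3/2, -2): F = (1.500, -9.500).
Jacobian J = [[2·b + 1, 2·a + 4·b - 1], [-b^2 + 2·b + 1, -2·a·b + 2·a]].
At the point, J = [[-3.000, -6.000], [-7.000, 9.000]] (det J = -69.000).
Solving J·Δ = −F gives Δ = (-0.630, 0.565).
Then the next iterate is (a, b)₁ = (0.870, -1.435).
Re-evaluating at (0.870, -1.435): F = (-0.07345, -2.41843), so ‖F‖₂ = 2.420.

2.420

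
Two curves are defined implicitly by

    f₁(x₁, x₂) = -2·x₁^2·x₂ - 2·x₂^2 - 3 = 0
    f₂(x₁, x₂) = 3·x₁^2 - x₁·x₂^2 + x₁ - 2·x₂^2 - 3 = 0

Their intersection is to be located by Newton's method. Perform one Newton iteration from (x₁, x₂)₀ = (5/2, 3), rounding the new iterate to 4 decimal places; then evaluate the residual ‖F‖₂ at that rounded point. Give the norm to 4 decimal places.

19.7823

At (5/2, 3): F = (-58.5000, -22.2500).
Jacobian J = [[-4·x₁·x₂, -2·x₁^2 - 4·x₂], [6·x₁ - x₂^2 + 1, -2·x₁·x₂ - 4·x₂]].
At the point, J = [[-30.0000, -24.5000], [7.0000, -27.0000]] (det J = 981.5000).
Solving J·Δ = −F gives Δ = (-1.0539, -1.0973).
Then the next iterate is (x₁, x₂)₁ = (1.4461, 1.9027).
Re-evaluating at (1.4461, 1.9027): F = (-18.198407, -7.756087), so ‖F‖₂ = 19.7823.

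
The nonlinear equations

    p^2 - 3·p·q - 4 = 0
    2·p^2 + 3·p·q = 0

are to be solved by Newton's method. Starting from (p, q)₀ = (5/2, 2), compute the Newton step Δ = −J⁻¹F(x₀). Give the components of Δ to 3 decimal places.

At (5/2, 2): F = (-12.750, 27.500).
Jacobian J = [[2·p - 3·q, -3·p], [4·p + 3·q, 3·p]].
At the point, J = [[-1.000, -7.500], [16.000, 7.500]] (det J = 112.500).
Solving J·Δ = −F gives Δ = (-0.983, -1.569).

(-0.983, -1.569)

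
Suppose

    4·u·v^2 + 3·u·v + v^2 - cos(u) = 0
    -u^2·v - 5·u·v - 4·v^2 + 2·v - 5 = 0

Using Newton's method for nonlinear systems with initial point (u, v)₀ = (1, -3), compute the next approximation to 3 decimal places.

At (1, -3): F = (35.45970, -29.000).
Jacobian J = [[4·v^2 + 3·v + sin(u), 8·u·v + 3·u + 2·v], [-2·u·v - 5·v, -u^2 - 5·u - 8·v + 2]].
At the point, J = [[27.84147, -27.000], [21.000, 20.000]] (det J = 1123.82942).
Solving J·Δ = −F gives Δ = (0.066, 1.381).
Then the next iterate is (u, v)₁ = (1.066, -1.619).

(1.066, -1.619)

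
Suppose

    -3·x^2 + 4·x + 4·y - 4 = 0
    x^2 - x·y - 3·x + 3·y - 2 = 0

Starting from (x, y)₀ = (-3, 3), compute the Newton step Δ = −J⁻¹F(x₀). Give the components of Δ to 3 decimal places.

At (-3, 3): F = (-31.000, 34.000).
Jacobian J = [[-6·x + 4, 4], [2·x - y - 3, -x + 3]].
At the point, J = [[22.000, 4.000], [-12.000, 6.000]] (det J = 180.000).
Solving J·Δ = −F gives Δ = (1.789, -2.089).

(1.789, -2.089)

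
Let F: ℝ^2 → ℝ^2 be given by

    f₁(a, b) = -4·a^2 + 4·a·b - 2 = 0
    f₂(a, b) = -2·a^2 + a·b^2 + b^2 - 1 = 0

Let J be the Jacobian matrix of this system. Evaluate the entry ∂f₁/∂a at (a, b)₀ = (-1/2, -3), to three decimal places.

-8.000

∂f₁/∂a = -8·a + 4·b.
At (-1/2, -3) this is -8.000.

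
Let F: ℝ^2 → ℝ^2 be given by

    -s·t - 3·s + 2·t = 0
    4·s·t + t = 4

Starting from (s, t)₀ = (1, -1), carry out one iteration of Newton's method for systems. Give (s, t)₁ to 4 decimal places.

At (1, -1): F = (-4.0000, -9.0000).
Jacobian J = [[-t - 3, -s + 2], [4·t, 4·s + 1]].
At the point, J = [[-2.0000, 1.0000], [-4.0000, 5.0000]] (det J = -6.0000).
Solving J·Δ = −F gives Δ = (-1.8333, 0.3333).
Then the next iterate is (s, t)₁ = (-0.8333, -0.6667).

(-0.8333, -0.6667)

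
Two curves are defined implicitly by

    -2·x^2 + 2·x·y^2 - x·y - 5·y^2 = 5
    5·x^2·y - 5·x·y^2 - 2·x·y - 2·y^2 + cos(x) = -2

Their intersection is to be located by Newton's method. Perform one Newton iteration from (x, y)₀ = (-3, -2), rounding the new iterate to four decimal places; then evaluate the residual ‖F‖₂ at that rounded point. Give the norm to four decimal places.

25.1640

At (-3, -2): F = (-73.0000, -48.989992).
Jacobian J = [[-4·x + 2·y^2 - y, 4·x·y - x - 10·y], [10·x·y - 5·y^2 - 2·y - sin(x), 5·x^2 - 10·x·y - 2·x - 4·y]].
At the point, J = [[22.0000, 47.0000], [44.141120, -1.0000]] (det J = -2096.632640).
Solving J·Δ = −F gives Δ = (1.1330, 1.0228).
Then the next iterate is (x, y)₁ = (-1.8670, -0.9772).
Re-evaluating at (-1.8670, -0.9772): F = (-22.136080, -11.967496), so ‖F‖₂ = 25.1640.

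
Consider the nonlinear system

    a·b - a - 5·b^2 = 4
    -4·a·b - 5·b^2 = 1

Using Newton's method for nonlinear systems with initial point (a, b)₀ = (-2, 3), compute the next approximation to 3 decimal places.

(-0.921, 1.411)

At (-2, 3): F = (-53.000, -22.000).
Jacobian J = [[b - 1, a - 10·b], [-4·b, -4·a - 10·b]].
At the point, J = [[2.000, -32.000], [-12.000, -22.000]] (det J = -428.000).
Solving J·Δ = −F gives Δ = (1.079, -1.589).
Then the next iterate is (a, b)₁ = (-0.921, 1.411).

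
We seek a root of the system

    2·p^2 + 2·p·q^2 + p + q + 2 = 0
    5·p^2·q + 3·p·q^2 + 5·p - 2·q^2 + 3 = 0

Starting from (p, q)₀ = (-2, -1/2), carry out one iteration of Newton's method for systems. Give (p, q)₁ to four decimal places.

(-0.9377, -0.4190)

At (-2, -1/2): F = (6.5000, -19.0000).
Jacobian J = [[4·p + 2·q^2 + 1, 4·p·q + 1], [10·p·q + 3·q^2 + 5, 5·p^2 + 6·p·q - 4·q]].
At the point, J = [[-6.5000, 5.0000], [15.7500, 28.0000]] (det J = -260.7500).
Solving J·Δ = −F gives Δ = (1.0623, 0.0810).
Then the next iterate is (p, q)₁ = (-0.9377, -0.4190).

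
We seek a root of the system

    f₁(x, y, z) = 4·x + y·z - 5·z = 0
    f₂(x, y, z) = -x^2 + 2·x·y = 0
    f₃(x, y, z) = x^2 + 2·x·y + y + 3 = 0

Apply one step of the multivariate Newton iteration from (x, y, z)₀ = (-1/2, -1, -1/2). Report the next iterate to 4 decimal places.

(0.5833, -1.3333, 0.4167)

At (-1/2, -1, -1/2): F = (1.0000, 0.7500, 3.2500).
Jacobian J = [[4, z, y - 5], [-2·x + 2·y, 2·x, 0], [2·x + 2·y, 2·x + 1, 0]].
At the point, J = [[4.0000, -0.5000, -6.0000], [-1.0000, -1.0000, 0.0000], [-3.0000, 0.0000, 0.0000]] (det J = 18.0000).
Solving J·Δ = −F gives Δ = (1.0833, -0.3333, 0.9167).
Then the next iterate is (x, y, z)₁ = (0.5833, -1.3333, 0.4167).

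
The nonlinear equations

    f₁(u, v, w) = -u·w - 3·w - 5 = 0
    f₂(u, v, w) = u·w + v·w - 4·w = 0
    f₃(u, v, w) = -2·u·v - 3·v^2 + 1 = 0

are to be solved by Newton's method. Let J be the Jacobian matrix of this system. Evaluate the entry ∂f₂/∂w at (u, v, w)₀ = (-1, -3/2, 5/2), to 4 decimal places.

-6.5000

∂f₂/∂w = u + v - 4.
At (-1, -3/2, 5/2) this is -6.5000.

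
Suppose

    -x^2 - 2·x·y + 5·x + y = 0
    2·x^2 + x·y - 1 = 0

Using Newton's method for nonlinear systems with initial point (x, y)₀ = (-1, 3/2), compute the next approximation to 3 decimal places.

(-1.857, 3.143)

At (-1, 3/2): F = (-1.500, -0.500).
Jacobian J = [[-2·x - 2·y + 5, -2·x + 1], [4·x + y, x]].
At the point, J = [[4.000, 3.000], [-2.500, -1.000]] (det J = 3.500).
Solving J·Δ = −F gives Δ = (-0.857, 1.643).
Then the next iterate is (x, y)₁ = (-1.857, 3.143).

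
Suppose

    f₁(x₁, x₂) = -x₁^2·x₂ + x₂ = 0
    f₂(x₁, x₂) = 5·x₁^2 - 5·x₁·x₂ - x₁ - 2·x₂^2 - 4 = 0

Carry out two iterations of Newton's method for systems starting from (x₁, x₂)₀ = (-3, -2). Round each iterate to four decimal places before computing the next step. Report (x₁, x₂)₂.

At (-3, -2): F = (16.0000, 6.0000).
Jacobian J = [[-2·x₁·x₂, -x₁^2 + 1], [10·x₁ - 5·x₂ - 1, -5·x₁ - 4·x₂]].
At the point, J = [[-12.0000, -8.0000], [-21.0000, 23.0000]] (det J = -444.0000).
Solving J·Δ = −F gives Δ = (0.9369, 0.5946).
Then the next iterate is (x₁, x₂)₁ = (-2.0631, -1.4054).
Round to (-2.0631, -1.4054) and repeat: F = (4.576519, 0.897306), J = [[-5.798961, -3.256382], [-14.6040, 15.9371]].
Δ = (0.5419, 0.4403), so (x₁, x₂)₂ = (-1.5212, -0.9651).

(-1.5212, -0.9651)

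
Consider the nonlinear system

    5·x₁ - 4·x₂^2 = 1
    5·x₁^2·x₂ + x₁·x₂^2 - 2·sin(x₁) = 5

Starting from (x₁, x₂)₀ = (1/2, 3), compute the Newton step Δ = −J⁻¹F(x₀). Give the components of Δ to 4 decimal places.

At (1/2, 3): F = (-34.5000, 2.291149).
Jacobian J = [[5, -8·x₂], [10·x₁·x₂ + x₂^2 - 2·cos(x₁), 5·x₁^2 + 2·x₁·x₂]].
At the point, J = [[5.0000, -24.0000], [22.244835, 4.2500]] (det J = 555.126037).
Solving J·Δ = −F gives Δ = (0.1651, -1.4031).

(0.1651, -1.4031)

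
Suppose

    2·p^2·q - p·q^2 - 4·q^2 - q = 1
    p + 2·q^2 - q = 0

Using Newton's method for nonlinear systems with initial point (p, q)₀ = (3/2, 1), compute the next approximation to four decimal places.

At (3/2, 1): F = (-3.0000, 2.5000).
Jacobian J = [[4·p·q - q^2, 2·p^2 - 2·p·q - 8·q - 1], [1, 4·q - 1]].
At the point, J = [[5.0000, -7.5000], [1.0000, 3.0000]] (det J = 22.5000).
Solving J·Δ = −F gives Δ = (-0.4333, -0.6889).
Then the next iterate is (p, q)₁ = (1.0667, 0.3111).

(1.0667, 0.3111)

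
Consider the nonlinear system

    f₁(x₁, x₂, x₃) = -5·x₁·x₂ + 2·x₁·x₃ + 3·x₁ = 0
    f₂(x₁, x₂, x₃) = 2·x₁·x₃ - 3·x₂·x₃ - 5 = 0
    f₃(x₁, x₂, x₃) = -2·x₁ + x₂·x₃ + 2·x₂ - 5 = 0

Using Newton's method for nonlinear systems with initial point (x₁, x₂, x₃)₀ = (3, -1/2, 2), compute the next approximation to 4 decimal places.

(13.4000, 7.9333, 1.8667)

At (3, -1/2, 2): F = (28.5000, 10.0000, -13.0000).
Jacobian J = [[-5·x₂ + 2·x₃ + 3, -5·x₁, 2·x₁], [2·x₃, -3·x₃, 2·x₁ - 3·x₂], [-2, x₃ + 2, x₂]].
At the point, J = [[9.5000, -15.0000, 6.0000], [4.0000, -6.0000, 7.5000], [-2.0000, 4.0000, -0.5000]] (det J = -37.5000).
Solving J·Δ = −F gives Δ = (10.4000, 8.4333, -0.1333).
Then the next iterate is (x₁, x₂, x₃)₁ = (13.4000, 7.9333, 1.8667).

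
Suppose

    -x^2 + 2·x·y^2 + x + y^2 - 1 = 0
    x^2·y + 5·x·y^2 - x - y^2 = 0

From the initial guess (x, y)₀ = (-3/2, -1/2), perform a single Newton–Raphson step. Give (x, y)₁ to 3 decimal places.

(-0.320, -0.529)

At (-3/2, -1/2): F = (-5.250, -1.750).
Jacobian J = [[-2·x + 2·y^2 + 1, 4·x·y + 2·y], [2·x·y + 5·y^2 - 1, x^2 + 10·x·y - 2·y]].
At the point, J = [[4.500, 2.000], [1.750, 10.750]] (det J = 44.875).
Solving J·Δ = −F gives Δ = (1.180, -0.029).
Then the next iterate is (x, y)₁ = (-0.320, -0.529).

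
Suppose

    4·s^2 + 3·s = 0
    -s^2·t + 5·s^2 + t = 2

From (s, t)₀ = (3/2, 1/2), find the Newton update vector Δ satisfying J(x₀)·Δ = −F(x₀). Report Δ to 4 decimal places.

(-0.9000, -2.8200)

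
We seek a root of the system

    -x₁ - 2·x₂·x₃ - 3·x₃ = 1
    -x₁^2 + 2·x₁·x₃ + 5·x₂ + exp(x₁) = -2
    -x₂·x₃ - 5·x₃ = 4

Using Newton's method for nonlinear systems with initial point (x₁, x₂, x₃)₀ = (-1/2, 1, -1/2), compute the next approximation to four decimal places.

At (-1/2, 1, -1/2): F = (2.0000, 7.856531, -1.0000).
Jacobian J = [[-1, -2·x₃, -2·x₂ - 3], [-2·x₁ + 2·x₃ + exp(x₁), 5, 2·x₁], [0, -x₃, -x₂ - 5]].
At the point, J = [[-1.0000, 1.0000, -5.0000], [0.606531, 5.0000, -1.0000], [0.0000, 0.5000, -6.0000]] (det J = 31.622857).
Solving J·Δ = −F gives Δ = (1.7551, -1.8484, -0.3207).
Then the next iterate is (x₁, x₂, x₃)₁ = (1.2551, -0.8484, -0.8207).

(1.2551, -0.8484, -0.8207)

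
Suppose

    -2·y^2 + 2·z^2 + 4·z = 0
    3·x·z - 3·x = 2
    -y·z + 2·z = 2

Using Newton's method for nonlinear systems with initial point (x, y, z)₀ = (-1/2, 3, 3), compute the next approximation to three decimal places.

(-0.067, 1.867, 1.400)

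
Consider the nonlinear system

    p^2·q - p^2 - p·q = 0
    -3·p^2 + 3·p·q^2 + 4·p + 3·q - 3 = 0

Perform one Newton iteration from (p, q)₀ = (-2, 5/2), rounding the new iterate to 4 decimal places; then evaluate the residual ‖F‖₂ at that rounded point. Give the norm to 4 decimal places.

52.4950

At (-2, 5/2): F = (11.0000, -53.0000).
Jacobian J = [[2·p·q - 2·p - q, p^2 - p], [-6·p + 3·q^2 + 4, 6·p·q + 3]].
At the point, J = [[-8.5000, 6.0000], [34.7500, -27.0000]] (det J = 21.0000).
Solving J·Δ = −F gives Δ = (-1.0000, -3.2500).
Then the next iterate is (p, q)₁ = (-3.0000, -0.7500).
Re-evaluating at (-3.0000, -0.7500): F = (-18.0000, -49.3125), so ‖F‖₂ = 52.4950.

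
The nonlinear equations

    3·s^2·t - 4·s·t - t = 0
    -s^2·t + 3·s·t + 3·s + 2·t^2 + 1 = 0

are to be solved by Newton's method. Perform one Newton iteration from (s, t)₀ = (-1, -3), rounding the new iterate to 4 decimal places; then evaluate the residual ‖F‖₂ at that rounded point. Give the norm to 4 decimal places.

8.5782

At (-1, -3): F = (-18.0000, 28.0000).
Jacobian J = [[6·s·t - 4·t, 3·s^2 - 4·s - 1], [-2·s·t + 3·t + 3, -s^2 + 3·s + 4·t]].
At the point, J = [[30.0000, 6.0000], [-12.0000, -16.0000]] (det J = -408.0000).
Solving J·Δ = −F gives Δ = (0.2941, 1.5294).
Then the next iterate is (s, t)₁ = (-0.7059, -1.4706).
Re-evaluating at (-0.7059, -1.4706): F = (-4.880163, 7.054711), so ‖F‖₂ = 8.5782.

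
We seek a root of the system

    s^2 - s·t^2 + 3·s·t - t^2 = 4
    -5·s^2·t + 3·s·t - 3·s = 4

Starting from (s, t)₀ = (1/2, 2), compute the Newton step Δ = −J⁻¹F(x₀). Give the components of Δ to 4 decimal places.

(-0.7866, -2.0244)

At (1/2, 2): F = (-6.7500, -5.0000).
Jacobian J = [[2·s - t^2 + 3·t, -2·s·t + 3·s - 2·t], [-10·s·t + 3·t - 3, -5·s^2 + 3·s]].
At the point, J = [[3.0000, -4.5000], [-7.0000, 0.2500]] (det J = -30.7500).
Solving J·Δ = −F gives Δ = (-0.7866, -2.0244).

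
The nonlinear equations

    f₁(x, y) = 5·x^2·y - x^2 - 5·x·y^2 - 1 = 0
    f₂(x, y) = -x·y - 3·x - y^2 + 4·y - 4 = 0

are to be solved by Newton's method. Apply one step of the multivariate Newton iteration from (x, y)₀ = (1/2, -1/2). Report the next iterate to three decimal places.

(1.906, 1.948)

At (1/2, -1/2): F = (-2.500, -7.500).
Jacobian J = [[10·x·y - 2·x - 5·y^2, 5·x^2 - 10·x·y], [-y - 3, -x - 2·y + 4]].
At the point, J = [[-4.750, 3.750], [-2.500, 4.500]] (det J = -12.000).
Solving J·Δ = −F gives Δ = (1.406, 2.448).
Then the next iterate is (x, y)₁ = (1.906, 1.948).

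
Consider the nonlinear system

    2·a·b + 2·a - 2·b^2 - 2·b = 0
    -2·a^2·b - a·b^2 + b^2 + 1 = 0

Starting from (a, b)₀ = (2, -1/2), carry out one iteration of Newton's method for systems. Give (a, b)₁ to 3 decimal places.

(0.341, -0.710)

At (2, -1/2): F = (2.500, 4.750).
Jacobian J = [[2·b + 2, 2·a - 4·b - 2], [-4·a·b - b^2, -2·a^2 - 2·a·b + 2·b]].
At the point, J = [[1.000, 4.000], [3.750, -7.000]] (det J = -22.000).
Solving J·Δ = −F gives Δ = (-1.659, -0.210).
Then the next iterate is (a, b)₁ = (0.341, -0.710).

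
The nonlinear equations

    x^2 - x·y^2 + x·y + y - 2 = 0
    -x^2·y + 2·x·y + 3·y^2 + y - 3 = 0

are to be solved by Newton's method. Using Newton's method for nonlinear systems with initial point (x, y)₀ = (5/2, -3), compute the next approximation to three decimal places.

(4.224, -0.794)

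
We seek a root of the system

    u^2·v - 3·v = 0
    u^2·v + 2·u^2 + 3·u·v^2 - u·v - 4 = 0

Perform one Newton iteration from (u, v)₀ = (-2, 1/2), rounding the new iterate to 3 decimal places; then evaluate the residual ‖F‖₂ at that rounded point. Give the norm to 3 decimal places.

At (-2, 1/2): F = (0.500, 5.500).
Jacobian J = [[2·u·v, u^2 - 3], [2·u·v + 4·u + 3·v^2 - v, u^2 + 6·u·v - u]].
At the point, J = [[-2.000, 1.000], [-9.750, 0.000]] (det J = 9.750).
Solving J·Δ = −F gives Δ = (0.564, 0.628).
Then the next iterate is (u, v)₁ = (-1.436, 1.128).
Re-evaluating at (-1.436, 1.128): F = (-1.05796, -1.41139), so ‖F‖₂ = 1.764.

1.764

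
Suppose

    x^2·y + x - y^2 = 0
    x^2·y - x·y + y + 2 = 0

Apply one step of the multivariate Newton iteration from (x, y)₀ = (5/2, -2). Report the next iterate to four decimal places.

(2.2357, -0.8662)

At (5/2, -2): F = (-14.0000, -7.5000).
Jacobian J = [[2·x·y + 1, x^2 - 2·y], [2·x·y - y, x^2 - x + 1]].
At the point, J = [[-9.0000, 10.2500], [-8.0000, 4.7500]] (det J = 39.2500).
Solving J·Δ = −F gives Δ = (-0.2643, 1.1338).
Then the next iterate is (x, y)₁ = (2.2357, -0.8662).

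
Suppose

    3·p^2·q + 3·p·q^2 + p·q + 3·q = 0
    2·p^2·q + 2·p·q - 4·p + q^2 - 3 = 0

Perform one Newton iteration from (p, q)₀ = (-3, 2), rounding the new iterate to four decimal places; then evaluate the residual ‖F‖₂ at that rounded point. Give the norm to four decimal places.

12.4401

At (-3, 2): F = (18.0000, 37.0000).
Jacobian J = [[6·p·q + 3·q^2 + q, 3·p^2 + 6·p·q + p + 3], [4·p·q + 2·q - 4, 2·p^2 + 2·p + 2·q]].
At the point, J = [[-22.0000, -9.0000], [-24.0000, 16.0000]] (det J = -568.0000).
Solving J·Δ = −F gives Δ = (1.0933, -0.6725).
Then the next iterate is (p, q)₁ = (-1.9067, 1.3275).
Re-evaluating at (-1.9067, 1.3275): F = (5.849472, 10.979033), so ‖F‖₂ = 12.4401.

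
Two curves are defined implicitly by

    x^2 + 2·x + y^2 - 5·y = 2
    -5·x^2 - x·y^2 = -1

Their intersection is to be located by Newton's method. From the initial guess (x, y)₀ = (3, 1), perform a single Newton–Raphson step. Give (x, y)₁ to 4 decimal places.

At (3, 1): F = (9.0000, -47.0000).
Jacobian J = [[2·x + 2, 2·y - 5], [-10·x - y^2, -2·x·y]].
At the point, J = [[8.0000, -3.0000], [-31.0000, -6.0000]] (det J = -141.0000).
Solving J·Δ = −F gives Δ = (-1.3830, -0.6879).
Then the next iterate is (x, y)₁ = (1.6170, 0.3121).

(1.6170, 0.3121)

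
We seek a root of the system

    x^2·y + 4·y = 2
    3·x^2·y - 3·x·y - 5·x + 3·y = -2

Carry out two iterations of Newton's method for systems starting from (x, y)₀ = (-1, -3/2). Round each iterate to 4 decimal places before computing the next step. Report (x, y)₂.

(-0.8078, 3.4109)

At (-1, -3/2): F = (-9.5000, -6.5000).
Jacobian J = [[2·x·y, x^2 + 4], [6·x·y - 3·y - 5, 3·x^2 - 3·x + 3]].
At the point, J = [[3.0000, 5.0000], [8.5000, 9.0000]] (det J = -15.5000).
Solving J·Δ = −F gives Δ = (-3.4194, 3.9516).
Then the next iterate is (x, y)₁ = (-4.4194, 2.4516).
Round to (-4.4194, 2.4516) and repeat: F = (55.688836, 207.602911), J = [[-21.669202, 23.531096], [-77.362406, 74.851489]].
Δ = (3.6116, 0.9593), so (x, y)₂ = (-0.8078, 3.4109).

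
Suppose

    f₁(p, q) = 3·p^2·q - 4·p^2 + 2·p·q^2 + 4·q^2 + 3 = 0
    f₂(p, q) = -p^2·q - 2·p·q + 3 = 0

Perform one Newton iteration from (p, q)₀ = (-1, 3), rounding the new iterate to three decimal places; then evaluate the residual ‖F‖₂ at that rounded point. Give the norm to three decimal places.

At (-1, 3): F = (26.000, 6.000).
Jacobian J = [[6·p·q - 8·p + 2·q^2, 3·p^2 + 4·p·q + 8·q], [-2·p·q - 2·q, -p^2 - 2·p]].
At the point, J = [[8.000, 15.000], [0.000, 1.000]] (det J = 8.000).
Solving J·Δ = −F gives Δ = (8.000, -6.000).
Then the next iterate is (p, q)₁ = (7.000, -3.000).
Re-evaluating at (7.000, -3.000): F = (-472.000, 192.000), so ‖F‖₂ = 509.557.

509.557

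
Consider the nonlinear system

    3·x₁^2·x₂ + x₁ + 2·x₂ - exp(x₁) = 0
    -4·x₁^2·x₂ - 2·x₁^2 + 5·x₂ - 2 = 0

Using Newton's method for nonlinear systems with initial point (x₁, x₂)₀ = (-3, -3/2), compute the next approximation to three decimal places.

(0.957, -3.709)

At (-3, -3/2): F = (-46.54979, 26.500).
Jacobian J = [[6·x₁·x₂ - exp(x₁) + 1, 3·x₁^2 + 2], [-8·x₁·x₂ - 4·x₁, -4·x₁^2 + 5]].
At the point, J = [[27.95021, 29.000], [-24.000, -31.000]] (det J = -170.45660).
Solving J·Δ = −F gives Δ = (3.957, -2.209).
Then the next iterate is (x₁, x₂)₁ = (0.957, -3.709).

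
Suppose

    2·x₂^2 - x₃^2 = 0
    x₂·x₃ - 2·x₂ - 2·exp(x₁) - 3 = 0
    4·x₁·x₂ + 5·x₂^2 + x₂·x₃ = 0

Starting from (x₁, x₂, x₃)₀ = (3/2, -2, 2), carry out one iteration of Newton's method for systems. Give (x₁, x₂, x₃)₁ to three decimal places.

At (3/2, -2, 2): F = (4.000, -11.96338, 4.000).
Jacobian J = [[0, 4·x₂, -2·x₃], [-2·exp(x₁), x₃ - 2, x₂], [4·x₂, 4·x₁ + 10·x₂ + x₃, x₂]].
At the point, J = [[0.000, -8.000, -4.000], [-8.96338, 0.000, -2.000], [-8.000, -12.000, -2.000]] (det J = -414.82810).
Solving J·Δ = −F gives Δ = (-1.000, 1.250, -1.500).
Then the next iterate is (x₁, x₂, x₃)₁ = (0.500, -0.750, 0.500).

(0.500, -0.750, 0.500)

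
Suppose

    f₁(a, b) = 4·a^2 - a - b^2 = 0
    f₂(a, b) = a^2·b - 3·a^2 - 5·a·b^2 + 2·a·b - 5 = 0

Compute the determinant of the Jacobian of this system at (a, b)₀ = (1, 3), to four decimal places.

J = [[8·a - 1, -2·b], [2·a·b - 6·a - 5·b^2 + 2·b, a^2 - 10·a·b + 2·a]].
At the point, J = [[7.0000, -6.0000], [-39.0000, -27.0000]].
det J = -423.0000.

-423.0000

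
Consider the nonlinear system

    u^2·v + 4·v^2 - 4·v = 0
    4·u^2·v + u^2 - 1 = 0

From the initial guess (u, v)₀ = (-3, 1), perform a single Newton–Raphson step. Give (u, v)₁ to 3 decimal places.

At (-3, 1): F = (9.000, 44.000).
Jacobian J = [[2·u·v, u^2 + 8·v - 4], [8·u·v + 2·u, 4·u^2]].
At the point, J = [[-6.000, 13.000], [-30.000, 36.000]] (det J = 174.000).
Solving J·Δ = −F gives Δ = (1.425, -0.034).
Then the next iterate is (u, v)₁ = (-1.575, 0.966).

(-1.575, 0.966)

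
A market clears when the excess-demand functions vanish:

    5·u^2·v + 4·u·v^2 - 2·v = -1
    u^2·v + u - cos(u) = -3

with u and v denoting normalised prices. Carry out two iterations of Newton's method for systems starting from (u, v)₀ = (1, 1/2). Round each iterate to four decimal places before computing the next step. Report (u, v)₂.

(0.2531, 0.6734)

At (1, 1/2): F = (3.5000, 3.959698).
Jacobian J = [[10·u·v + 4·v^2, 5·u^2 + 8·u·v - 2], [2·u·v + sin(u) + 1, u^2]].
At the point, J = [[6.0000, 7.0000], [2.841471, 1.0000]] (det J = -13.890297).
Solving J·Δ = −F gives Δ = (-1.7435, 0.9944).
Then the next iterate is (u, v)₁ = (-0.7435, 1.4944).
Round to (-0.7435, 1.4944) and repeat: F = (-4.499966, 2.346489), J = [[-2.177939, -8.124730], [-1.899041, 0.552792]].
Δ = (0.9966, -0.8210), so (u, v)₂ = (0.2531, 0.6734).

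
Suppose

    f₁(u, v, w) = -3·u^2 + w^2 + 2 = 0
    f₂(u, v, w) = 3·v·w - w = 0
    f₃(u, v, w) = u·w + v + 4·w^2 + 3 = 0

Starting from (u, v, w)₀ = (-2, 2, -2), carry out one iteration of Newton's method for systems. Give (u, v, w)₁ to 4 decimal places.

(-1.0826, 1.3769, -0.7477)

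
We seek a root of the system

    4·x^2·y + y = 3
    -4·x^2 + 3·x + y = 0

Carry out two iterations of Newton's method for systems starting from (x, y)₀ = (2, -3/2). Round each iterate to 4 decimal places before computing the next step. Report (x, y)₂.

At (2, -3/2): F = (-28.5000, -11.5000).
Jacobian J = [[8·x·y, 4·x^2 + 1], [-8·x + 3, 1]].
At the point, J = [[-24.0000, 17.0000], [-13.0000, 1.0000]] (det J = 197.0000).
Solving J·Δ = −F gives Δ = (-0.8477, 0.4797).
Then the next iterate is (x, y)₁ = (1.1523, -1.0203).
Round to (1.1523, -1.0203) and repeat: F = (-9.439298, -2.874581), J = [[-9.405534, 6.311181], [-6.2184, 1.0000]].
Δ = (-0.2916, 1.0610), so (x, y)₂ = (0.8607, 0.0407).

(0.8607, 0.0407)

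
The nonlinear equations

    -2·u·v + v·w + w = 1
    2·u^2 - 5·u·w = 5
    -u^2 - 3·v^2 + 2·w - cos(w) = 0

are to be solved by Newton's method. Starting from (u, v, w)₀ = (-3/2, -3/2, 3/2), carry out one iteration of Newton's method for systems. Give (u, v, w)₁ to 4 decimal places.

At (-3/2, -3/2, 3/2): F = (-6.2500, 10.7500, -6.070737).
Jacobian J = [[-2·v, -2·u + w, v + 1], [4·u - 5·w, 0, -5·u], [-2·u, -6·v, sin(w) + 2]].
At the point, J = [[3.0000, 4.5000, -0.5000], [-13.5000, 0.0000, 7.5000], [3.0000, 9.0000, 2.997495]] (det J = 141.597820).
Solving J·Δ = −F gives Δ = (-0.1667, 1.3074, -1.7334).
Then the next iterate is (u, v, w)₁ = (-1.6667, -0.1926, -0.2334).

(-1.6667, -0.1926, -0.2334)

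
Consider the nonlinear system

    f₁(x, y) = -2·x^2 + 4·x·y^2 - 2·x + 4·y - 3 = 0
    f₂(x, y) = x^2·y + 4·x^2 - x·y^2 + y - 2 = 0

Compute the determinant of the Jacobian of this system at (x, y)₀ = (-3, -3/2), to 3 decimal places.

J = [[-4·x + 4·y^2 - 2, 8·x·y + 4], [2·x·y + 8·x - y^2, x^2 - 2·x·y + 1]].
At the point, J = [[19.000, 40.000], [-17.250, 1.000]].
det J = 709.000.

709.000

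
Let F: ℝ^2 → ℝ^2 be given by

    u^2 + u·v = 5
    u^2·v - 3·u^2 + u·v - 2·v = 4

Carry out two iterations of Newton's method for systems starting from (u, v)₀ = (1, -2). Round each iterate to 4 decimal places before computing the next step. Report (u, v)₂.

At (1, -2): F = (-6.0000, -7.0000).
Jacobian J = [[2·u + v, u], [2·u·v - 6·u + v, u^2 + u - 2]].
At the point, J = [[0.0000, 1.0000], [-12.0000, 0.0000]] (det J = 12.0000).
Solving J·Δ = −F gives Δ = (-0.5833, 6.0000).
Then the next iterate is (u, v)₁ = (0.4167, 4.0000).
Round to (0.4167, 4.0000) and repeat: F = (-3.159561, -10.159561), J = [[4.8334, 0.4167], [4.8334, -1.409661]].
Δ = (0.9841, -3.8328), so (u, v)₂ = (1.4008, 0.1672).

(1.4008, 0.1672)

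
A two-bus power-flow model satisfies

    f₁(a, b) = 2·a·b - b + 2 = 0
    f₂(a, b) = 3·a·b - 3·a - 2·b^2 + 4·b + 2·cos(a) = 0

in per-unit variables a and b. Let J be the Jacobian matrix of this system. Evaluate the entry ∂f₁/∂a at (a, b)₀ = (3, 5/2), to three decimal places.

∂f₁/∂a = 2·b.
At (3, 5/2) this is 5.000.

5.000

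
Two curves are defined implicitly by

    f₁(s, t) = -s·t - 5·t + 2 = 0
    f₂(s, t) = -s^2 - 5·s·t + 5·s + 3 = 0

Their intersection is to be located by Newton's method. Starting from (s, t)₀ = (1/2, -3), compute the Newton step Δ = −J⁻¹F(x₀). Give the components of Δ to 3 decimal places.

(-0.246, 3.229)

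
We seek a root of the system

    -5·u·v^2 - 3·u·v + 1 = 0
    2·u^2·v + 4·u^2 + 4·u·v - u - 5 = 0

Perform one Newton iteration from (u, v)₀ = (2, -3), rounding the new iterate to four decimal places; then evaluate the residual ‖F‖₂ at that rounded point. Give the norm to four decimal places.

11.1253

At (2, -3): F = (-71.0000, -39.0000).
Jacobian J = [[-5·v^2 - 3·v, -10·u·v - 3·u], [4·u·v + 8·u + 4·v - 1, 2·u^2 + 4·u]].
At the point, J = [[-36.0000, 54.0000], [-21.0000, 16.0000]] (det J = 558.0000).
Solving J·Δ = −F gives Δ = (-1.7384, 0.1559).
Then the next iterate is (u, v)₁ = (0.2616, -2.8441).
Re-evaluating at (0.2616, -2.8441): F = (-7.348238, -8.353197), so ‖F‖₂ = 11.1253.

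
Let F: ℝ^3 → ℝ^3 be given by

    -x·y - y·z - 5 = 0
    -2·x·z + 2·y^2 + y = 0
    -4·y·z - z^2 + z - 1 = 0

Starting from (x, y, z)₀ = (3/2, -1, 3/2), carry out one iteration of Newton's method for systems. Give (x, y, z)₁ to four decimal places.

At (3/2, -1, 3/2): F = (-2.0000, -3.5000, 4.2500).
Jacobian J = [[-y, -x - z, -y], [-2·z, 4·y + 1, -2·x], [0, -4·z, -4·y - 2·z + 1]].
At the point, J = [[1.0000, -3.0000, 1.0000], [-3.0000, -3.0000, -3.0000], [0.0000, -6.0000, 2.0000]] (det J = -24.0000).
Solving J·Δ = −F gives Δ = (4.1250, -0.7917, -4.5000).
Then the next iterate is (x, y, z)₁ = (5.6250, -1.7917, -3.0000).

(5.6250, -1.7917, -3.0000)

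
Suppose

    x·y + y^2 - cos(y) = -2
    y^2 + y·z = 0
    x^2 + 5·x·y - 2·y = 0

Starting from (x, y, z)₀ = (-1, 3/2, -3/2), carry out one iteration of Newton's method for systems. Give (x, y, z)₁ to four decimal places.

(-0.6398, 0.4259, -0.4259)

At (-1, 3/2, -3/2): F = (2.679263, 0.0000, -9.5000).
Jacobian J = [[y, x + 2·y + sin(y), 0], [0, 2·y + z, y], [2·x + 5·y, 5·x - 2, 0]].
At the point, J = [[1.5000, 2.997495, 0.0000], [0.0000, 1.5000, 1.5000], [5.5000, -7.0000, 0.0000]] (det J = 40.479334).
Solving J·Δ = −F gives Δ = (0.3602, -1.0741, 1.0741).
Then the next iterate is (x, y, z)₁ = (-0.6398, 0.4259, -0.4259).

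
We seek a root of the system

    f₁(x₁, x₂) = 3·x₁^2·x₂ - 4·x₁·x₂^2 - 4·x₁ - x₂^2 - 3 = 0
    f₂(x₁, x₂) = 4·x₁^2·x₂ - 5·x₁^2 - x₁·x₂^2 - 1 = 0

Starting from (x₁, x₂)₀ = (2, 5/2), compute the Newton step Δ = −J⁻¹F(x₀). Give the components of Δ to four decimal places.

At (2, 5/2): F = (-37.2500, 6.5000).
Jacobian J = [[6·x₁·x₂ - 4·x₂^2 - 4, 3·x₁^2 - 8·x₁·x₂ - 2·x₂], [8·x₁·x₂ - 10·x₁ - x₂^2, 4·x₁^2 - 2·x₁·x₂]].
At the point, J = [[1.0000, -33.0000], [13.7500, 6.0000]] (det J = 459.7500).
Solving J·Δ = −F gives Δ = (0.0196, -1.1282).

(0.0196, -1.1282)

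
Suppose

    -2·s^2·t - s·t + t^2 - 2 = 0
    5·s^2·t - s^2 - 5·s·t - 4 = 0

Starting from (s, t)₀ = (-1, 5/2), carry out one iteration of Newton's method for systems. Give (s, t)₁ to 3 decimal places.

(-0.712, 1.522)

At (-1, 5/2): F = (1.750, 20.000).
Jacobian J = [[-4·s·t - t, -2·s^2 - s + 2·t], [10·s·t - 2·s - 5·t, 5·s^2 - 5·s]].
At the point, J = [[7.500, 4.000], [-35.500, 10.000]] (det J = 217.000).
Solving J·Δ = −F gives Δ = (0.288, -0.978).
Then the next iterate is (s, t)₁ = (-0.712, 1.522).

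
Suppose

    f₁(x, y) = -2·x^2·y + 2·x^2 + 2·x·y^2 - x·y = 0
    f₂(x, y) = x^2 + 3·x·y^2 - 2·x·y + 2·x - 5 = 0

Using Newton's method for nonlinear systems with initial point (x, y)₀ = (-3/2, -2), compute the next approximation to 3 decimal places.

At (-3/2, -2): F = (-1.500, -29.750).
Jacobian J = [[-4·x·y + 4·x + 2·y^2 - y, -2·x^2 + 4·x·y - x], [2·x + 3·y^2 - 2·y + 2, 6·x·y - 2·x]].
At the point, J = [[-8.000, 9.000], [15.000, 21.000]] (det J = -303.000).
Solving J·Δ = −F gives Δ = (0.780, 0.860).
Then the next iterate is (x, y)₁ = (-0.720, -1.140).

(-0.720, -1.140)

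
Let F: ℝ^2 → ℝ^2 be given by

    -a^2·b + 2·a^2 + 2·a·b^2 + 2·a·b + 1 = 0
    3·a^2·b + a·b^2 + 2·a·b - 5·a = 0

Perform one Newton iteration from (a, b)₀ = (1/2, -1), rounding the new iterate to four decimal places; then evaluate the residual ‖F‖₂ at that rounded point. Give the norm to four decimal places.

At (1/2, -1): F = (1.7500, -3.7500).
Jacobian J = [[-2·a·b + 4·a + 2·b^2 + 2·b, -a^2 + 4·a·b + 2·a], [6·a·b + b^2 + 2·b - 5, 3·a^2 + 2·a·b + 2·a]].
At the point, J = [[3.0000, -1.2500], [-9.0000, 0.7500]] (det J = -9.0000).
Solving J·Δ = −F gives Δ = (-0.3750, 0.5000).
Then the next iterate is (a, b)₁ = (0.1250, -0.5000).
Re-evaluating at (0.1250, -0.5000): F = (0.976562, -0.742188), so ‖F‖₂ = 1.2266.

1.2266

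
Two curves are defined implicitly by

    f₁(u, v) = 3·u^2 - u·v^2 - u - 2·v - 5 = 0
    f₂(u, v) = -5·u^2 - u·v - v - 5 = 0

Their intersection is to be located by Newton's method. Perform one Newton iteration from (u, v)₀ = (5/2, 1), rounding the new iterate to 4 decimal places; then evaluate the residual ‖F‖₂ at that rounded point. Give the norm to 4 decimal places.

At (5/2, 1): F = (6.7500, -39.7500).
Jacobian J = [[6·u - v^2 - 1, -2·u·v - 2], [-10·u - v, -u - 1]].
At the point, J = [[13.0000, -7.0000], [-26.0000, -3.5000]] (det J = -227.5000).
Solving J·Δ = −F gives Δ = (-1.3269, -1.5000).
Then the next iterate is (u, v)₁ = (1.1731, -0.5000).
Re-evaluating at (1.1731, -0.5000): F = (-1.337884, -10.794268), so ‖F‖₂ = 10.8769.

10.8769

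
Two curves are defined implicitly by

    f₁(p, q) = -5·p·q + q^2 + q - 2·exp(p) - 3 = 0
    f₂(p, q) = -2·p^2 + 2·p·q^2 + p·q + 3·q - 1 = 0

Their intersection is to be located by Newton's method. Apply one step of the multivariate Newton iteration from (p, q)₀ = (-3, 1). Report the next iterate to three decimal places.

At (-3, 1): F = (13.90043, -25.000).
Jacobian J = [[-5·q - 2·exp(p), -5·p + 2·q + 1], [-4·p + 2·q^2 + q, 4·p·q + p + 3]].
At the point, J = [[-5.09957, 18.000], [15.000, -12.000]] (det J = -208.80511).
Solving J·Δ = −F gives Δ = (1.356, -0.388).
Then the next iterate is (p, q)₁ = (-1.644, 0.612).

(-1.644, 0.612)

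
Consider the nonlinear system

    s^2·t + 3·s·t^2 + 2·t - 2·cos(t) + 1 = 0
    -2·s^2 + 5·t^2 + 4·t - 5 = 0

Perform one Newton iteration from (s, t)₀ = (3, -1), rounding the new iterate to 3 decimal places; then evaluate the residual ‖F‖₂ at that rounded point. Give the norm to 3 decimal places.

7.592

At (3, -1): F = (-2.08060, -22.000).
Jacobian J = [[2·s·t + 3·t^2, s^2 + 6·s·t + 2·sin(t) + 2], [-4·s, 10·t + 4]].
At the point, J = [[-3.000, -8.68294], [-12.000, -6.000]] (det J = -86.19530).
Solving J·Δ = −F gives Δ = (-2.071, 0.476).
Then the next iterate is (s, t)₁ = (0.929, -0.524).
Re-evaluating at (0.929, -0.524): F = (-1.46664, -7.44920), so ‖F‖₂ = 7.592.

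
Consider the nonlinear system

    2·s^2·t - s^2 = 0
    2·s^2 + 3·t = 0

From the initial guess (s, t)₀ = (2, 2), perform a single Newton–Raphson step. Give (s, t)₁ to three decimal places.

(-0.714, 4.571)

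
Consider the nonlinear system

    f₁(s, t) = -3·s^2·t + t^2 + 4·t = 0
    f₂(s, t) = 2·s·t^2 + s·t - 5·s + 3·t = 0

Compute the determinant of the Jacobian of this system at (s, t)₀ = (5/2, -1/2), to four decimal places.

-75.0000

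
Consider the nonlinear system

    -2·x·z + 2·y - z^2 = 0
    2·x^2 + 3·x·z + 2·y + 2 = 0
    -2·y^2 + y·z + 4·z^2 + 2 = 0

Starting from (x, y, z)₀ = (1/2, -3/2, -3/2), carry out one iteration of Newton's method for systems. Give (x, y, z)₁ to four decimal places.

At (1/2, -3/2, -3/2): F = (-3.7500, -2.7500, 8.7500).
Jacobian J = [[-2·z, 2, -2·x - 2·z], [4·x + 3·z, 2, 3·x], [0, -4·y + z, y + 8·z]].
At the point, J = [[3.0000, 2.0000, 2.0000], [-2.5000, 2.0000, 1.5000], [0.0000, 4.5000, -13.5000]] (det J = -191.2500).
Solving J·Δ = −F gives Δ = (0.0984, 0.8095, 0.9180).
Then the next iterate is (x, y, z)₁ = (0.5984, -0.6905, -0.5820).

(0.5984, -0.6905, -0.5820)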